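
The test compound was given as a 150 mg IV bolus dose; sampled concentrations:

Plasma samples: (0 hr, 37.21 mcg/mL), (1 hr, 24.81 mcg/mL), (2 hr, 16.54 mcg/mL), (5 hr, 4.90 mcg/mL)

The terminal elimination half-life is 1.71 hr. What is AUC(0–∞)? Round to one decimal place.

AUC = 95.9 mcg/mL·hr

Trapezoidal AUC_0→5:
  [0→1]: (37.21+24.81)/2 × 1 = 31.01
  [1→2]: (24.81+16.54)/2 × 1 = 20.675
  [2→5]: (16.54+4.90)/2 × 3 = 32.16
  Sum = 83.845 mcg/mL·hr
k_e = ln2 / t½ = 0.693147 / 1.71 = 0.4053 hr^-1
Extrapolated tail: C_last / k_e = 4.90 / 0.4053 = 12.090
AUC_0→∞ = 83.845 + 12.090 = 95.935 mcg/mL·hr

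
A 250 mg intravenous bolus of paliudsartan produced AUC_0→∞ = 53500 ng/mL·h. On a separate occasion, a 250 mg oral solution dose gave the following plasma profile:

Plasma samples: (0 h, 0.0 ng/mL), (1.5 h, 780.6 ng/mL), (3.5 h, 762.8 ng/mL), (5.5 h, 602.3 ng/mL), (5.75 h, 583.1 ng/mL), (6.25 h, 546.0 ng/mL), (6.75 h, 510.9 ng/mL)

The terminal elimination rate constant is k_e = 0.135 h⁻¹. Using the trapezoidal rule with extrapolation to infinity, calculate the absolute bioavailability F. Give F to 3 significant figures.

Trapezoidal AUC_0→6.75 (oral solution):
  [0→1.5]: (0.0+780.6)/2 × 1.5 = 585.45
  [1.5→3.5]: (780.6+762.8)/2 × 2 = 1543.4
  [3.5→5.5]: (762.8+602.3)/2 × 2 = 1365.1
  [5.5→5.75]: (602.3+583.1)/2 × 0.25 = 148.175
  [5.75→6.25]: (583.1+546.0)/2 × 0.5 = 282.275
  [6.25→6.75]: (546.0+510.9)/2 × 0.5 = 264.225
  Sum = 4188.625 ng/mL·h
Tail: C_last/k_e = 510.9/0.135 = 3784.444
AUC_0→∞ (oral solution) = 4188.625 + 3784.444 = 7973.069 ng/mL·h
F = (AUC_ev/D_ev)/(AUC_iv/D_iv) = (7973.069/250)/(53500/250) = 31.892276/214 = 0.1490

F = 0.149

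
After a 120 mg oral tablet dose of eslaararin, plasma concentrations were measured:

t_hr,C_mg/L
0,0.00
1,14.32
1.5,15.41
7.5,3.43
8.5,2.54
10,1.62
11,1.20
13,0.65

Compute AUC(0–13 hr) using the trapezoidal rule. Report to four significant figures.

Trapezoidal AUC_0→13:
  [0→1]: (0.00+14.32)/2 × 1 = 7.16
  [1→1.5]: (14.32+15.41)/2 × 0.5 = 7.4325
  [1.5→7.5]: (15.41+3.43)/2 × 6 = 56.52
  [7.5→8.5]: (3.43+2.54)/2 × 1 = 2.985
  [8.5→10]: (2.54+1.62)/2 × 1.5 = 3.12
  [10→11]: (1.62+1.20)/2 × 1 = 1.41
  [11→13]: (1.20+0.65)/2 × 2 = 1.85
  Sum = 80.4775 mg/L·hr

AUC = 80.48 mg/L·hr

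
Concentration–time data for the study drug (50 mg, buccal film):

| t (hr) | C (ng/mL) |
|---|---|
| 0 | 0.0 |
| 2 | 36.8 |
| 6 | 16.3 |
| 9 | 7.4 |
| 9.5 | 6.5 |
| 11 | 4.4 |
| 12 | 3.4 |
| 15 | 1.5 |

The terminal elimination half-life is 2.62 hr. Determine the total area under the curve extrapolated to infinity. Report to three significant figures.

Trapezoidal AUC_0→15:
  [0→2]: (0.0+36.8)/2 × 2 = 36.8
  [2→6]: (36.8+16.3)/2 × 4 = 106.2
  [6→9]: (16.3+7.4)/2 × 3 = 35.55
  [9→9.5]: (7.4+6.5)/2 × 0.5 = 3.475
  [9.5→11]: (6.5+4.4)/2 × 1.5 = 8.175
  [11→12]: (4.4+3.4)/2 × 1 = 3.9
  [12→15]: (3.4+1.5)/2 × 3 = 7.35
  Sum = 201.45 ng/mL·hr
k_e = ln2 / t½ = 0.693147 / 2.62 = 0.2646 hr^-1
Extrapolated tail: C_last / k_e = 1.5 / 0.2646 = 5.669
AUC_0→∞ = 201.45 + 5.669 = 207.119 ng/mL·hr

AUC = 207 ng/mL·hr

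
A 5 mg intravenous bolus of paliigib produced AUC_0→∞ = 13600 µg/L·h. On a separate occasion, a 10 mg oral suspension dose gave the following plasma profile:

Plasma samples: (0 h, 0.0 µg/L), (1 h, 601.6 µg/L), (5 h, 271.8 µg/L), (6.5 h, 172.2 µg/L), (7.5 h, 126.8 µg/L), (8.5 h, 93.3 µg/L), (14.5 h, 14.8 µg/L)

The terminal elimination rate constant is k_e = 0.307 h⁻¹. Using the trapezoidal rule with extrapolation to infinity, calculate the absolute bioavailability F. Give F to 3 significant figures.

F = 0.111

Trapezoidal AUC_0→14.5 (oral suspension):
  [0→1]: (0.0+601.6)/2 × 1 = 300.8
  [1→5]: (601.6+271.8)/2 × 4 = 1746.8
  [5→6.5]: (271.8+172.2)/2 × 1.5 = 333.0
  [6.5→7.5]: (172.2+126.8)/2 × 1 = 149.5
  [7.5→8.5]: (126.8+93.3)/2 × 1 = 110.05
  [8.5→14.5]: (93.3+14.8)/2 × 6 = 324.3
  Sum = 2964.45 µg/L·h
Tail: C_last/k_e = 14.8/0.307 = 48.208
AUC_0→∞ (oral suspension) = 2964.45 + 48.208 = 3012.658 µg/L·h
F = (AUC_ev/D_ev)/(AUC_iv/D_iv) = (3012.658/10)/(13600/5) = 301.2658/2720 = 0.1108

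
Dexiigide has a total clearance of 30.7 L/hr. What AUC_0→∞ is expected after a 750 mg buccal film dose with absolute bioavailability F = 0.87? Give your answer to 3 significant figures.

AUC_0→∞ = F × Dose / CL
        = 0.87 × 750 / 30.7 = 21.2541 mg/L·hr

AUC = 21.3 mg/L·hr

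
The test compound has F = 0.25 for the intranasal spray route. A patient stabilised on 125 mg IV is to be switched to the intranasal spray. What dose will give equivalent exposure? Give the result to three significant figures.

For equal systemic exposure: F × D_ev = D_iv
D_ev = D_iv / F = 125 / 0.25 = 500 mg

D_intranasal = 500 mg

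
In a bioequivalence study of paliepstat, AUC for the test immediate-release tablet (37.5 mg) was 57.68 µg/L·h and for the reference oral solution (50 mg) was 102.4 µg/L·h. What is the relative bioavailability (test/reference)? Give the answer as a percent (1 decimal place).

F_rel = (AUC_test/D_test) / (AUC_ref/D_ref)
      = (57.68/37.5) / (102.4/50)
      = 1.53813 / 2.048 = 0.7510 = 75.10%

F_rel = 75.1%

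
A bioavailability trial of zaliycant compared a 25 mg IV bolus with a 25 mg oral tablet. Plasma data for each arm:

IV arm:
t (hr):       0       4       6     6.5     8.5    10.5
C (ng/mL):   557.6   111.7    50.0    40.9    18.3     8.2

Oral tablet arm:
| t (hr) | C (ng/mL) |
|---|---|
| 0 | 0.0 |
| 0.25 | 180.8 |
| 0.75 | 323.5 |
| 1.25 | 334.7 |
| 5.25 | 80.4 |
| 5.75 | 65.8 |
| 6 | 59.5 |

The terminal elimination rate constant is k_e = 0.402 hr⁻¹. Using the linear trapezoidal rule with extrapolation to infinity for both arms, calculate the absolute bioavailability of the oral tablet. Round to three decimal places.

Trapezoidal AUC_0→10.5 (IV):
  [0→4]: (557.6+111.7)/2 × 4 = 1338.6
  [4→6]: (111.7+50.0)/2 × 2 = 161.7
  [6→6.5]: (50.0+40.9)/2 × 0.5 = 22.725
  [6.5→8.5]: (40.9+18.3)/2 × 2 = 59.2
  [8.5→10.5]: (18.3+8.2)/2 × 2 = 26.5
  Sum = 1608.725 ng/mL·hr
IV tail: 8.2/0.402 = 20.398; AUC_iv,0→∞ = 1608.725 + 20.398 = 1629.123 ng/mL·hr
Trapezoidal AUC_0→6 (oral tablet):
  [0→0.25]: (0.0+180.8)/2 × 0.25 = 22.6
  [0.25→0.75]: (180.8+323.5)/2 × 0.5 = 126.075
  [0.75→1.25]: (323.5+334.7)/2 × 0.5 = 164.55
  [1.25→5.25]: (334.7+80.4)/2 × 4 = 830.2
  [5.25→5.75]: (80.4+65.8)/2 × 0.5 = 36.55
  [5.75→6]: (65.8+59.5)/2 × 0.25 = 15.6625
  Sum = 1195.6375 ng/mL·hr
oral tablet tail: 59.5/0.402 = 148.010; AUC_ev,0→∞ = 1195.6375 + 148.010 = 1343.6475 ng/mL·hr
F = (AUC_ev/D_ev)/(AUC_iv/D_iv) = (1343.6475/25)/(1629.123/25) = 53.7459/65.16492 = 0.8248

F = 0.825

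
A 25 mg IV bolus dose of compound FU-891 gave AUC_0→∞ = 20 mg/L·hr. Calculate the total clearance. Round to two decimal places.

CL = 1.25 L/hr

CL = Dose_iv / AUC_0→∞
   = 25 / 20 = 1.25 L/hr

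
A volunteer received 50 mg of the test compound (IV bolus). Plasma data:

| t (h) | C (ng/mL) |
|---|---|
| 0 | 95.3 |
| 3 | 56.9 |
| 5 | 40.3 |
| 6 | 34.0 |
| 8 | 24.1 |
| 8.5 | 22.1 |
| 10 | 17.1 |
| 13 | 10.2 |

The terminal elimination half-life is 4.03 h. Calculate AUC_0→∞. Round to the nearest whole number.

AUC = 562 ng/mL·h

Trapezoidal AUC_0→13:
  [0→3]: (95.3+56.9)/2 × 3 = 228.3
  [3→5]: (56.9+40.3)/2 × 2 = 97.2
  [5→6]: (40.3+34.0)/2 × 1 = 37.15
  [6→8]: (34.0+24.1)/2 × 2 = 58.1
  [8→8.5]: (24.1+22.1)/2 × 0.5 = 11.55
  [8.5→10]: (22.1+17.1)/2 × 1.5 = 29.4
  [10→13]: (17.1+10.2)/2 × 3 = 40.95
  Sum = 502.65 ng/mL·h
k_e = ln2 / t½ = 0.693147 / 4.03 = 0.1720 h^-1
Extrapolated tail: C_last / k_e = 10.2 / 0.172 = 59.302
AUC_0→∞ = 502.65 + 59.302 = 561.952 ng/mL·h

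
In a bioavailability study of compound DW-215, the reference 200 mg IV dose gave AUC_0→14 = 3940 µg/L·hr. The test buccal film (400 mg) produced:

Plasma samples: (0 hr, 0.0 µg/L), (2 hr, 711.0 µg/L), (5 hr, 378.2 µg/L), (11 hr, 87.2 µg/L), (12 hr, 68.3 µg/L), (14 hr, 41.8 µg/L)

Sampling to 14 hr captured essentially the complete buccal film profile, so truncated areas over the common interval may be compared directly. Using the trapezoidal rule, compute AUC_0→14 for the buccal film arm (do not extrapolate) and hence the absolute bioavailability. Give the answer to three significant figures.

F = 0.499

Trapezoidal AUC_0→14 (buccal film):
  [0→2]: (0.0+711.0)/2 × 2 = 711.0
  [2→5]: (711.0+378.2)/2 × 3 = 1633.8
  [5→11]: (378.2+87.2)/2 × 6 = 1396.2
  [11→12]: (87.2+68.3)/2 × 1 = 77.75
  [12→14]: (68.3+41.8)/2 × 2 = 110.1
  Sum = 3928.85 µg/L·hr
F = (AUC_ev/D_ev)/(AUC_iv/D_iv) = (3928.85/400)/(3940/200) = 9.822125/19.7 = 0.4986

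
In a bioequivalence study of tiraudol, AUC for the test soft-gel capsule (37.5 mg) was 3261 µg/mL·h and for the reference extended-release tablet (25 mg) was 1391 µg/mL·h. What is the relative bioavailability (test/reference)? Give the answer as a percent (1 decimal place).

F_rel = (AUC_test/D_test) / (AUC_ref/D_ref)
      = (3261/37.5) / (1391/25)
      = 86.96 / 55.64 = 1.5629 = 156.29%

F_rel = 156.3%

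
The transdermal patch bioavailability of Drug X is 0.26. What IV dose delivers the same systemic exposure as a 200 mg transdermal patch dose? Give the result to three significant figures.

D_iv = 52.0 mg

Systemic exposure from an extravascular dose = F × D_ev, so the equivalent IV dose is F × D_ev.
D_iv = F × D_ev = 0.26 × 200 = 52 mg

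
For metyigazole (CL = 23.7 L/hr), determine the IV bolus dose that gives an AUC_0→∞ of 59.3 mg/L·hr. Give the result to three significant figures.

Dose_iv = CL × AUC_0→∞
     = 23.7 × 59.3 = 1405.41 mg

Dose = 1410 mg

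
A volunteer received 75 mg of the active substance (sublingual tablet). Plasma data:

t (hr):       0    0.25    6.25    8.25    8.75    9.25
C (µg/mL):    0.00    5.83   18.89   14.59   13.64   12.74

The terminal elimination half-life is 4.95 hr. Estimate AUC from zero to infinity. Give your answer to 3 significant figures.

AUC = 213 µg/mL·hr

Trapezoidal AUC_0→9.25:
  [0→0.25]: (0.00+5.83)/2 × 0.25 = 0.72875
  [0.25→6.25]: (5.83+18.89)/2 × 6 = 74.16
  [6.25→8.25]: (18.89+14.59)/2 × 2 = 33.48
  [8.25→8.75]: (14.59+13.64)/2 × 0.5 = 7.0575
  [8.75→9.25]: (13.64+12.74)/2 × 0.5 = 6.595
  Sum = 122.02125 µg/mL·hr
k_e = ln2 / t½ = 0.693147 / 4.95 = 0.1400 hr^-1
Extrapolated tail: C_last / k_e = 12.74 / 0.14 = 91.000
AUC_0→∞ = 122.02125 + 91.000 = 213.02125 µg/mL·hr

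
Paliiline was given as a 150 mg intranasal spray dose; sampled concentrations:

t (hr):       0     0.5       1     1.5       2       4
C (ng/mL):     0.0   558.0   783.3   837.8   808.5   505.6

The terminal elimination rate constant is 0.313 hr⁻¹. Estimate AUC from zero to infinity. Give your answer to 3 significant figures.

Trapezoidal AUC_0→4:
  [0→0.5]: (0.0+558.0)/2 × 0.5 = 139.5
  [0.5→1]: (558.0+783.3)/2 × 0.5 = 335.325
  [1→1.5]: (783.3+837.8)/2 × 0.5 = 405.275
  [1.5→2]: (837.8+808.5)/2 × 0.5 = 411.575
  [2→4]: (808.5+505.6)/2 × 2 = 1314.1
  Sum = 2605.775 ng/mL·hr
Extrapolated tail: C_last / k_e = 505.6 / 0.313 = 1615.335
AUC_0→∞ = 2605.775 + 1615.335 = 4221.11 ng/mL·hr

AUC = 4220 ng/mL·hr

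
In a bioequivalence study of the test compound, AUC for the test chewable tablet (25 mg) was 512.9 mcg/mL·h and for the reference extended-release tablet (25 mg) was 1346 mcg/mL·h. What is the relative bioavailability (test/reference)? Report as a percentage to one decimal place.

F_rel = (AUC_test/D_test) / (AUC_ref/D_ref)
      = (512.9/25) / (1346/25)
      = 20.516 / 53.84 = 0.3811 = 38.11%

F_rel = 38.1%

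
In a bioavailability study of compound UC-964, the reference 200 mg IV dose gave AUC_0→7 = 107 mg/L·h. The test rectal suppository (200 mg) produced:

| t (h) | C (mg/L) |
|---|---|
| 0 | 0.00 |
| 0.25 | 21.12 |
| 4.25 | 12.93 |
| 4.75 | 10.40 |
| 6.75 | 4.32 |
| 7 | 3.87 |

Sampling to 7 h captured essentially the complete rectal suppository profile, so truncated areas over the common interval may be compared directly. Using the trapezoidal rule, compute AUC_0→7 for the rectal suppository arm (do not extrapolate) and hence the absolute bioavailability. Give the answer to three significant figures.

F = 0.863

Trapezoidal AUC_0→7 (rectal suppository):
  [0→0.25]: (0.00+21.12)/2 × 0.25 = 2.64
  [0.25→4.25]: (21.12+12.93)/2 × 4 = 68.1
  [4.25→4.75]: (12.93+10.40)/2 × 0.5 = 5.8325
  [4.75→6.75]: (10.40+4.32)/2 × 2 = 14.72
  [6.75→7]: (4.32+3.87)/2 × 0.25 = 1.02375
  Sum = 92.31625 mg/L·h
F = (AUC_ev/D_ev)/(AUC_iv/D_iv) = (92.31625/200)/(107/200) = 0.46158125/0.535 = 0.8628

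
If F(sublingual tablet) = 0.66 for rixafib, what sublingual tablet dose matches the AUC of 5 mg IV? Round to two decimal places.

D_sublingual = 7.58 mg

For equal systemic exposure: F × D_ev = D_iv
D_ev = D_iv / F = 5 / 0.66 = 7.57576 mg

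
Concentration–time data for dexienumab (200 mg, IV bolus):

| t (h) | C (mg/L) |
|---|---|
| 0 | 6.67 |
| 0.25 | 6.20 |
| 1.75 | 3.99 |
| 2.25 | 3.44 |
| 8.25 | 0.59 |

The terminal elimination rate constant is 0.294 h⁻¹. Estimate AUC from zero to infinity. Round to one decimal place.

AUC = 25.2 mg/L·h

Trapezoidal AUC_0→8.25:
  [0→0.25]: (6.67+6.20)/2 × 0.25 = 1.60875
  [0.25→1.75]: (6.20+3.99)/2 × 1.5 = 7.6425
  [1.75→2.25]: (3.99+3.44)/2 × 0.5 = 1.8575
  [2.25→8.25]: (3.44+0.59)/2 × 6 = 12.09
  Sum = 23.19875 mg/L·h
Extrapolated tail: C_last / k_e = 0.59 / 0.294 = 2.007
AUC_0→∞ = 23.19875 + 2.007 = 25.20575 mg/L·h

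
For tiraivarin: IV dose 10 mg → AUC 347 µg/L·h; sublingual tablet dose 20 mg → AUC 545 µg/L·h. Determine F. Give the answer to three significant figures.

F = (AUC_ev / D_ev) / (AUC_iv / D_iv)
  = (545/20) / (347/10)
  = 27.25 / 34.7 = 0.7853

F = 0.785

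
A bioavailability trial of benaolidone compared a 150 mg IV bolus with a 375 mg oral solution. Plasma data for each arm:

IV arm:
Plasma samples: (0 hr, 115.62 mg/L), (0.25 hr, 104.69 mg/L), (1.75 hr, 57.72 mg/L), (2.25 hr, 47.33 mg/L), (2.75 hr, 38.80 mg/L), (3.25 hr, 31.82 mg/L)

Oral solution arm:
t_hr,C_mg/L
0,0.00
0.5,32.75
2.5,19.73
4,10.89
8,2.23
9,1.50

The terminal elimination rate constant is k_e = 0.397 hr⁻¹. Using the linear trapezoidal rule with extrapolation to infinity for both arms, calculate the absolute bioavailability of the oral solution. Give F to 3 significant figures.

Trapezoidal AUC_0→3.25 (IV):
  [0→0.25]: (115.62+104.69)/2 × 0.25 = 27.53875
  [0.25→1.75]: (104.69+57.72)/2 × 1.5 = 121.8075
  [1.75→2.25]: (57.72+47.33)/2 × 0.5 = 26.2625
  [2.25→2.75]: (47.33+38.80)/2 × 0.5 = 21.5325
  [2.75→3.25]: (38.80+31.82)/2 × 0.5 = 17.655
  Sum = 214.79625 mg/L·hr
IV tail: 31.82/0.397 = 80.151; AUC_iv,0→∞ = 214.79625 + 80.151 = 294.94725 mg/L·hr
Trapezoidal AUC_0→9 (oral solution):
  [0→0.5]: (0.00+32.75)/2 × 0.5 = 8.1875
  [0.5→2.5]: (32.75+19.73)/2 × 2 = 52.48
  [2.5→4]: (19.73+10.89)/2 × 1.5 = 22.965
  [4→8]: (10.89+2.23)/2 × 4 = 26.24
  [8→9]: (2.23+1.50)/2 × 1 = 1.865
  Sum = 111.7375 mg/L·hr
oral solution tail: 1.50/0.397 = 3.778; AUC_ev,0→∞ = 111.7375 + 3.778 = 115.5155 mg/L·hr
F = (AUC_ev/D_ev)/(AUC_iv/D_iv) = (115.5155/375)/(294.94725/150) = 0.308041/1.966315 = 0.1567

F = 0.157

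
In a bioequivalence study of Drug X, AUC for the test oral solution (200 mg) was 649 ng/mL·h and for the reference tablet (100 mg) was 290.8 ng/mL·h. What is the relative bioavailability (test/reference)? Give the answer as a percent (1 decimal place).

F_rel = (AUC_test/D_test) / (AUC_ref/D_ref)
      = (649/200) / (290.8/100)
      = 3.245 / 2.908 = 1.1159 = 111.59%

F_rel = 111.6%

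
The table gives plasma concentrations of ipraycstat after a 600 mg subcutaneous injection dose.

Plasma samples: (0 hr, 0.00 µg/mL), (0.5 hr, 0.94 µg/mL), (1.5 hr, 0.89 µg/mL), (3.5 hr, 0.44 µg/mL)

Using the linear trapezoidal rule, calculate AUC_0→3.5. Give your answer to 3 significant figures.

Trapezoidal AUC_0→3.5:
  [0→0.5]: (0.00+0.94)/2 × 0.5 = 0.235
  [0.5→1.5]: (0.94+0.89)/2 × 1 = 0.915
  [1.5→3.5]: (0.89+0.44)/2 × 2 = 1.33
  Sum = 2.48 µg/mL·hr

AUC = 2.48 µg/mL·hr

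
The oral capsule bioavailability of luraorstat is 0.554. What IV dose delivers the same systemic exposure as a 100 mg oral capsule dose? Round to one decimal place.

Systemic exposure from an extravascular dose = F × D_ev, so the equivalent IV dose is F × D_ev.
D_iv = F × D_ev = 0.554 × 100 = 55.4 mg

D_iv = 55.4 mg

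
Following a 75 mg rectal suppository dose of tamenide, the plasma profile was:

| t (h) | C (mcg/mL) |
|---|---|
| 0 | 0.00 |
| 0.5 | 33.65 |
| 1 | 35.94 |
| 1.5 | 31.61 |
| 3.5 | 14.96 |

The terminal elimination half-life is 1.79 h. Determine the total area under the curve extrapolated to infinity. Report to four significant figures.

Trapezoidal AUC_0→3.5:
  [0→0.5]: (0.00+33.65)/2 × 0.5 = 8.4125
  [0.5→1]: (33.65+35.94)/2 × 0.5 = 17.3975
  [1→1.5]: (35.94+31.61)/2 × 0.5 = 16.8875
  [1.5→3.5]: (31.61+14.96)/2 × 2 = 46.57
  Sum = 89.2675 mcg/mL·h
k_e = ln2 / t½ = 0.693147 / 1.79 = 0.3872 h^-1
Extrapolated tail: C_last / k_e = 14.96 / 0.3872 = 38.636
AUC_0→∞ = 89.2675 + 38.636 = 127.9035 mcg/mL·h

AUC = 127.9 mcg/mL·h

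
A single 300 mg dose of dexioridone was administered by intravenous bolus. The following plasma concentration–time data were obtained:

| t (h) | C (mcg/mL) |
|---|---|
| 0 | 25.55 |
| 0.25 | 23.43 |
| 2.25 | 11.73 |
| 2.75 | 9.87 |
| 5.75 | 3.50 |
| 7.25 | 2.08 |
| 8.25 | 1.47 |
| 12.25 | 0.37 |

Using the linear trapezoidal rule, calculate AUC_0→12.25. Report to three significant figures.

AUC = 76.4 mcg/mL·h

Trapezoidal AUC_0→12.25:
  [0→0.25]: (25.55+23.43)/2 × 0.25 = 6.1225
  [0.25→2.25]: (23.43+11.73)/2 × 2 = 35.16
  [2.25→2.75]: (11.73+9.87)/2 × 0.5 = 5.4
  [2.75→5.75]: (9.87+3.50)/2 × 3 = 20.055
  [5.75→7.25]: (3.50+2.08)/2 × 1.5 = 4.185
  [7.25→8.25]: (2.08+1.47)/2 × 1 = 1.775
  [8.25→12.25]: (1.47+0.37)/2 × 4 = 3.68
  Sum = 76.3775 mcg/mL·h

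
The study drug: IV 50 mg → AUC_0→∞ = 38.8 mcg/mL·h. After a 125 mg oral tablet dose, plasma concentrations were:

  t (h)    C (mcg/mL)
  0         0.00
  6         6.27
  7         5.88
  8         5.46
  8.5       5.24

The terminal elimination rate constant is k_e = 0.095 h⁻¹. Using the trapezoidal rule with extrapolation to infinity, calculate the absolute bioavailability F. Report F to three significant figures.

Trapezoidal AUC_0→8.5 (oral tablet):
  [0→6]: (0.00+6.27)/2 × 6 = 18.81
  [6→7]: (6.27+5.88)/2 × 1 = 6.075
  [7→8]: (5.88+5.46)/2 × 1 = 5.67
  [8→8.5]: (5.46+5.24)/2 × 0.5 = 2.675
  Sum = 33.23 mcg/mL·h
Tail: C_last/k_e = 5.24/0.095 = 55.158
AUC_0→∞ (oral tablet) = 33.23 + 55.158 = 88.388 mcg/mL·h
F = (AUC_ev/D_ev)/(AUC_iv/D_iv) = (88.388/125)/(38.8/50) = 0.707104/0.776 = 0.9112

F = 0.911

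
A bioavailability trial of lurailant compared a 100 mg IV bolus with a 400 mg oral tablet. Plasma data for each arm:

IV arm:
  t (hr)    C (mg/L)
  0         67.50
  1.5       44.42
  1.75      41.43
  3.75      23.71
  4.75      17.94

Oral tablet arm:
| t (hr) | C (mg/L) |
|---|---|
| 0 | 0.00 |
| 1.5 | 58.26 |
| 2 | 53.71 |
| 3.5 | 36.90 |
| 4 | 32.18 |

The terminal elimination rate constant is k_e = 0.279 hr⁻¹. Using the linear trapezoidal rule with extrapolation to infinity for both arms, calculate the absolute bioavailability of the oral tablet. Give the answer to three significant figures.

Trapezoidal AUC_0→4.75 (IV):
  [0→1.5]: (67.50+44.42)/2 × 1.5 = 83.94
  [1.5→1.75]: (44.42+41.43)/2 × 0.25 = 10.73125
  [1.75→3.75]: (41.43+23.71)/2 × 2 = 65.14
  [3.75→4.75]: (23.71+17.94)/2 × 1 = 20.825
  Sum = 180.63625 mg/L·hr
IV tail: 17.94/0.279 = 64.301; AUC_iv,0→∞ = 180.63625 + 64.301 = 244.93725 mg/L·hr
Trapezoidal AUC_0→4 (oral tablet):
  [0→1.5]: (0.00+58.26)/2 × 1.5 = 43.695
  [1.5→2]: (58.26+53.71)/2 × 0.5 = 27.9925
  [2→3.5]: (53.71+36.90)/2 × 1.5 = 67.9575
  [3.5→4]: (36.90+32.18)/2 × 0.5 = 17.27
  Sum = 156.915 mg/L·hr
oral tablet tail: 32.18/0.279 = 115.341; AUC_ev,0→∞ = 156.915 + 115.341 = 272.256 mg/L·hr
F = (AUC_ev/D_ev)/(AUC_iv/D_iv) = (272.256/400)/(244.93725/100) = 0.68064/2.4493725 = 0.2779

F = 0.278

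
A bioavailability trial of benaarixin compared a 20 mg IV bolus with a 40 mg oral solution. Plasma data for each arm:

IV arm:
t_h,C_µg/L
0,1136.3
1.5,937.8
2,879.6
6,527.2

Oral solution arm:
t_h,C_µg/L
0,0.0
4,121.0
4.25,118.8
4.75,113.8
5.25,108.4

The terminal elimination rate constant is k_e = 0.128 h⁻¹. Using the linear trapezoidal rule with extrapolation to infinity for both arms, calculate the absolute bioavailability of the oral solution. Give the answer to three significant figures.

Trapezoidal AUC_0→6 (IV):
  [0→1.5]: (1136.3+937.8)/2 × 1.5 = 1555.575
  [1.5→2]: (937.8+879.6)/2 × 0.5 = 454.35
  [2→6]: (879.6+527.2)/2 × 4 = 2813.6
  Sum = 4823.525 µg/L·h
IV tail: 527.2/0.128 = 4118.750; AUC_iv,0→∞ = 4823.525 + 4118.750 = 8942.275 µg/L·h
Trapezoidal AUC_0→5.25 (oral solution):
  [0→4]: (0.0+121.0)/2 × 4 = 242.0
  [4→4.25]: (121.0+118.8)/2 × 0.25 = 29.975
  [4.25→4.75]: (118.8+113.8)/2 × 0.5 = 58.15
  [4.75→5.25]: (113.8+108.4)/2 × 0.5 = 55.55
  Sum = 385.675 µg/L·h
oral solution tail: 108.4/0.128 = 846.875; AUC_ev,0→∞ = 385.675 + 846.875 = 1232.55 µg/L·h
F = (AUC_ev/D_ev)/(AUC_iv/D_iv) = (1232.55/40)/(8942.275/20) = 30.81375/447.11375 = 0.0689

F = 0.0689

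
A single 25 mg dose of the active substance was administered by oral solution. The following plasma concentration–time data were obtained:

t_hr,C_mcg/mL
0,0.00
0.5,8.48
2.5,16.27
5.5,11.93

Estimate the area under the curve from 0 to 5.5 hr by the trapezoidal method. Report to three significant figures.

AUC = 69.2 mcg/mL·hr

Trapezoidal AUC_0→5.5:
  [0→0.5]: (0.00+8.48)/2 × 0.5 = 2.12
  [0.5→2.5]: (8.48+16.27)/2 × 2 = 24.75
  [2.5→5.5]: (16.27+11.93)/2 × 3 = 42.3
  Sum = 69.17 mcg/mL·hr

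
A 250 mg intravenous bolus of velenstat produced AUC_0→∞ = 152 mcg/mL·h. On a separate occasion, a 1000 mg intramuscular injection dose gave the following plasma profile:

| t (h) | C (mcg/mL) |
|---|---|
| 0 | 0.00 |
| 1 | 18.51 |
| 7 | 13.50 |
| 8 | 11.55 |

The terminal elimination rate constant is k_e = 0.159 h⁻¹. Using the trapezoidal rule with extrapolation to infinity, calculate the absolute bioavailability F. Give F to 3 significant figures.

F = 0.313

Trapezoidal AUC_0→8 (intramuscular injection):
  [0→1]: (0.00+18.51)/2 × 1 = 9.255
  [1→7]: (18.51+13.50)/2 × 6 = 96.03
  [7→8]: (13.50+11.55)/2 × 1 = 12.525
  Sum = 117.81 mcg/mL·h
Tail: C_last/k_e = 11.55/0.159 = 72.642
AUC_0→∞ (intramuscular injection) = 117.81 + 72.642 = 190.452 mcg/mL·h
F = (AUC_ev/D_ev)/(AUC_iv/D_iv) = (190.452/1000)/(152/250) = 0.190452/0.608 = 0.3132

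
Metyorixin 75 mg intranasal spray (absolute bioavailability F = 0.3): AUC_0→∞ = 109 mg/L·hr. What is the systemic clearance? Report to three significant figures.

CL = 0.206 L/hr

CL = F × Dose / AUC_0→∞
   = 0.3 × 75 / 109 = 0.206422 L/hr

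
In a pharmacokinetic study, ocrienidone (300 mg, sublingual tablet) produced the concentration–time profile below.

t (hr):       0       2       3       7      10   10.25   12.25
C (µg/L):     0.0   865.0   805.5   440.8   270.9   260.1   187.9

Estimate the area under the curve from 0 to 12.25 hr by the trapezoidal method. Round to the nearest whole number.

Trapezoidal AUC_0→12.25:
  [0→2]: (0.0+865.0)/2 × 2 = 865.0
  [2→3]: (865.0+805.5)/2 × 1 = 835.25
  [3→7]: (805.5+440.8)/2 × 4 = 2492.6
  [7→10]: (440.8+270.9)/2 × 3 = 1067.55
  [10→10.25]: (270.9+260.1)/2 × 0.25 = 66.375
  [10.25→12.25]: (260.1+187.9)/2 × 2 = 448.0
  Sum = 5774.775 µg/L·hr

AUC = 5775 µg/L·hr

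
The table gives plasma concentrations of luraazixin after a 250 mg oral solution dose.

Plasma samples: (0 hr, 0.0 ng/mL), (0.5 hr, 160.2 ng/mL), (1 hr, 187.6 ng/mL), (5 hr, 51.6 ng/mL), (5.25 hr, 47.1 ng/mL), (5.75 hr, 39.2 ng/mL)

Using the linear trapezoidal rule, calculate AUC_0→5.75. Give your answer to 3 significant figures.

AUC = 639 ng/mL·hr

Trapezoidal AUC_0→5.75:
  [0→0.5]: (0.0+160.2)/2 × 0.5 = 40.05
  [0.5→1]: (160.2+187.6)/2 × 0.5 = 86.95
  [1→5]: (187.6+51.6)/2 × 4 = 478.4
  [5→5.25]: (51.6+47.1)/2 × 0.25 = 12.3375
  [5.25→5.75]: (47.1+39.2)/2 × 0.5 = 21.575
  Sum = 639.3125 ng/mL·hr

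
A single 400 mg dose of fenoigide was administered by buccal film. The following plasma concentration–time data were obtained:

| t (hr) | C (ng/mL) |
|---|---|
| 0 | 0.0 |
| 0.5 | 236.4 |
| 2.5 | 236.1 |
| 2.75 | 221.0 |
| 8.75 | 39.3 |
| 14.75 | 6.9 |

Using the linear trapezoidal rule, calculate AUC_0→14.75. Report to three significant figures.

AUC = 1510 ng/mL·hr

Trapezoidal AUC_0→14.75:
  [0→0.5]: (0.0+236.4)/2 × 0.5 = 59.1
  [0.5→2.5]: (236.4+236.1)/2 × 2 = 472.5
  [2.5→2.75]: (236.1+221.0)/2 × 0.25 = 57.1375
  [2.75→8.75]: (221.0+39.3)/2 × 6 = 780.9
  [8.75→14.75]: (39.3+6.9)/2 × 6 = 138.6
  Sum = 1508.2375 ng/mL·hr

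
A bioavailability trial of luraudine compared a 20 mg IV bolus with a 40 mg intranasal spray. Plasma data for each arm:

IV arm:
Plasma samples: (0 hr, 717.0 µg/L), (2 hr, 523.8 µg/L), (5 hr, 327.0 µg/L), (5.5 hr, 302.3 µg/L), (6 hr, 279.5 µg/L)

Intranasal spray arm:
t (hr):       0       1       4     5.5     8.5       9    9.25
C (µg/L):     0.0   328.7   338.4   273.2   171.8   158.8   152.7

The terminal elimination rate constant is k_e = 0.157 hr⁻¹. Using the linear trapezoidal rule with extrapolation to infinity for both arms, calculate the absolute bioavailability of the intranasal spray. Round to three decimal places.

F = 0.368

Trapezoidal AUC_0→6 (IV):
  [0→2]: (717.0+523.8)/2 × 2 = 1240.8
  [2→5]: (523.8+327.0)/2 × 3 = 1276.2
  [5→5.5]: (327.0+302.3)/2 × 0.5 = 157.325
  [5.5→6]: (302.3+279.5)/2 × 0.5 = 145.45
  Sum = 2819.775 µg/L·hr
IV tail: 279.5/0.157 = 1780.255; AUC_iv,0→∞ = 2819.775 + 1780.255 = 4600.03 µg/L·hr
Trapezoidal AUC_0→9.25 (intranasal spray):
  [0→1]: (0.0+328.7)/2 × 1 = 164.35
  [1→4]: (328.7+338.4)/2 × 3 = 1000.65
  [4→5.5]: (338.4+273.2)/2 × 1.5 = 458.7
  [5.5→8.5]: (273.2+171.8)/2 × 3 = 667.5
  [8.5→9]: (171.8+158.8)/2 × 0.5 = 82.65
  [9→9.25]: (158.8+152.7)/2 × 0.25 = 38.9375
  Sum = 2412.7875 µg/L·hr
intranasal spray tail: 152.7/0.157 = 972.611; AUC_ev,0→∞ = 2412.7875 + 972.611 = 3385.3985 µg/L·hr
F = (AUC_ev/D_ev)/(AUC_iv/D_iv) = (3385.3985/40)/(4600.03/20) = 84.635/230.0015 = 0.3680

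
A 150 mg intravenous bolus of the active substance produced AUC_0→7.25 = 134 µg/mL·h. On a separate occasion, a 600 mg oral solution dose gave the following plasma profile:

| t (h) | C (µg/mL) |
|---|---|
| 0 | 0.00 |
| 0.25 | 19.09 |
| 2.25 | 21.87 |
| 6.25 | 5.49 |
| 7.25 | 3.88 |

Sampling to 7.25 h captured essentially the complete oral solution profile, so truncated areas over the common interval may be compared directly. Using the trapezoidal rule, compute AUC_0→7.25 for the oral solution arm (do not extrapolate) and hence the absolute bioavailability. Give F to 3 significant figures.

Trapezoidal AUC_0→7.25 (oral solution):
  [0→0.25]: (0.00+19.09)/2 × 0.25 = 2.38625
  [0.25→2.25]: (19.09+21.87)/2 × 2 = 40.96
  [2.25→6.25]: (21.87+5.49)/2 × 4 = 54.72
  [6.25→7.25]: (5.49+3.88)/2 × 1 = 4.685
  Sum = 102.75125 µg/mL·h
F = (AUC_ev/D_ev)/(AUC_iv/D_iv) = (102.75125/600)/(134/150) = 0.171252/0.893333 = 0.1917

F = 0.192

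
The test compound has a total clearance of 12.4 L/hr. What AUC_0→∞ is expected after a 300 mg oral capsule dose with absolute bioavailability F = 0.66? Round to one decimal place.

AUC = 16.0 mg/L·hr

AUC_0→∞ = F × Dose / CL
        = 0.66 × 300 / 12.4 = 15.9677 mg/L·hr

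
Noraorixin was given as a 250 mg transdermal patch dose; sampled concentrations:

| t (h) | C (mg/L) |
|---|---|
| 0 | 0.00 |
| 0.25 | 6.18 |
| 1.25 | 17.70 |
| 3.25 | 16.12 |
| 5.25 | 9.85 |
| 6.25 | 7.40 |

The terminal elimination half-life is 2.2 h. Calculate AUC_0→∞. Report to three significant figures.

Trapezoidal AUC_0→6.25:
  [0→0.25]: (0.00+6.18)/2 × 0.25 = 0.7725
  [0.25→1.25]: (6.18+17.70)/2 × 1 = 11.94
  [1.25→3.25]: (17.70+16.12)/2 × 2 = 33.82
  [3.25→5.25]: (16.12+9.85)/2 × 2 = 25.97
  [5.25→6.25]: (9.85+7.40)/2 × 1 = 8.625
  Sum = 81.1275 mg/L·h
k_e = ln2 / t½ = 0.693147 / 2.2 = 0.3151 h^-1
Extrapolated tail: C_last / k_e = 7.40 / 0.3151 = 23.485
AUC_0→∞ = 81.1275 + 23.485 = 104.6125 mg/L·h

AUC = 105 mg/L·h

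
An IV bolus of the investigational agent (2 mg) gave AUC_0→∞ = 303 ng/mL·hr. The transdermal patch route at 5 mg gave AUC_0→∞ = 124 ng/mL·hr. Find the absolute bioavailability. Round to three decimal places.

F = (AUC_ev / D_ev) / (AUC_iv / D_iv)
  = (124/5) / (303/2)
  = 24.8 / 151.5 = 0.1637

F = 0.164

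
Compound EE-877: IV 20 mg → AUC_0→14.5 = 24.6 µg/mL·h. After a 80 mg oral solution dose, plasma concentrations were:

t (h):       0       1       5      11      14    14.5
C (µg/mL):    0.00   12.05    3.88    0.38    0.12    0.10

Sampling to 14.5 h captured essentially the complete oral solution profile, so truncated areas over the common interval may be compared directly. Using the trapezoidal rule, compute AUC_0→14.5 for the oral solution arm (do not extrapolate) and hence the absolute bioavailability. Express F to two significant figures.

Trapezoidal AUC_0→14.5 (oral solution):
  [0→1]: (0.00+12.05)/2 × 1 = 6.025
  [1→5]: (12.05+3.88)/2 × 4 = 31.86
  [5→11]: (3.88+0.38)/2 × 6 = 12.78
  [11→14]: (0.38+0.12)/2 × 3 = 0.75
  [14→14.5]: (0.12+0.10)/2 × 0.5 = 0.055
  Sum = 51.47 µg/mL·h
F = (AUC_ev/D_ev)/(AUC_iv/D_iv) = (51.47/80)/(24.6/20) = 0.643375/1.23 = 0.5231

F = 0.52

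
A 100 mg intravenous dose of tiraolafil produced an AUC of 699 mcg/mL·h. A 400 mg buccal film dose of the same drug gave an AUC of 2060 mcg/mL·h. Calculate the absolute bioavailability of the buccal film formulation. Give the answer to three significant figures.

F = (AUC_ev / D_ev) / (AUC_iv / D_iv)
  = (2060/400) / (699/100)
  = 5.15 / 6.99 = 0.7368

F = 0.737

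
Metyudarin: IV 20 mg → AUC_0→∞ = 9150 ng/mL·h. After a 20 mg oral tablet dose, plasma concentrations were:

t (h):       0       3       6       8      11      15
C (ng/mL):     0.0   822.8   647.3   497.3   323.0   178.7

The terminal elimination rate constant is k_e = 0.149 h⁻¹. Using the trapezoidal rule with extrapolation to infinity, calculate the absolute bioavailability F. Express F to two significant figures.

F = 0.88

Trapezoidal AUC_0→15 (oral tablet):
  [0→3]: (0.0+822.8)/2 × 3 = 1234.2
  [3→6]: (822.8+647.3)/2 × 3 = 2205.15
  [6→8]: (647.3+497.3)/2 × 2 = 1144.6
  [8→11]: (497.3+323.0)/2 × 3 = 1230.45
  [11→15]: (323.0+178.7)/2 × 4 = 1003.4
  Sum = 6817.8 ng/mL·h
Tail: C_last/k_e = 178.7/0.149 = 1199.329
AUC_0→∞ (oral tablet) = 6817.8 + 1199.329 = 8017.129 ng/mL·h
F = (AUC_ev/D_ev)/(AUC_iv/D_iv) = (8017.129/20)/(9150/20) = 400.85645/457.5 = 0.8762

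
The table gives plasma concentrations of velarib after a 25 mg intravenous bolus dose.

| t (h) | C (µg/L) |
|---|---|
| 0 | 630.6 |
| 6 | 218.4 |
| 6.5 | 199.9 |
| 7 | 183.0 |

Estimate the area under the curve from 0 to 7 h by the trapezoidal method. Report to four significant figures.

AUC = 2747 µg/L·h

Trapezoidal AUC_0→7:
  [0→6]: (630.6+218.4)/2 × 6 = 2547.0
  [6→6.5]: (218.4+199.9)/2 × 0.5 = 104.575
  [6.5→7]: (199.9+183.0)/2 × 0.5 = 95.725
  Sum = 2747.3 µg/L·h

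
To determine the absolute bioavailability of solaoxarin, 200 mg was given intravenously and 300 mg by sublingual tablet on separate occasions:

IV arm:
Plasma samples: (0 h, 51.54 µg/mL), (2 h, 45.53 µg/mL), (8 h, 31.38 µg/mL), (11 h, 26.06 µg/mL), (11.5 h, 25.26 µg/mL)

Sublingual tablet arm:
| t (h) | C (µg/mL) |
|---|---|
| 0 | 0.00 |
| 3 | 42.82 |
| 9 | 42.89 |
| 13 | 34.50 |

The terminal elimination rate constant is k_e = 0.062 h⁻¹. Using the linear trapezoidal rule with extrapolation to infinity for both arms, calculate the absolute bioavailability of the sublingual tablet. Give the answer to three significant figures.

F = 0.825

Trapezoidal AUC_0→11.5 (IV):
  [0→2]: (51.54+45.53)/2 × 2 = 97.07
  [2→8]: (45.53+31.38)/2 × 6 = 230.73
  [8→11]: (31.38+26.06)/2 × 3 = 86.16
  [11→11.5]: (26.06+25.26)/2 × 0.5 = 12.83
  Sum = 426.79 µg/mL·h
IV tail: 25.26/0.062 = 407.419; AUC_iv,0→∞ = 426.79 + 407.419 = 834.209 µg/mL·h
Trapezoidal AUC_0→13 (sublingual tablet):
  [0→3]: (0.00+42.82)/2 × 3 = 64.23
  [3→9]: (42.82+42.89)/2 × 6 = 257.13
  [9→13]: (42.89+34.50)/2 × 4 = 154.78
  Sum = 476.14 µg/mL·h
sublingual tablet tail: 34.50/0.062 = 556.452; AUC_ev,0→∞ = 476.14 + 556.452 = 1032.592 µg/mL·h
F = (AUC_ev/D_ev)/(AUC_iv/D_iv) = (1032.592/300)/(834.209/200) = 3.44197/4.171045 = 0.8252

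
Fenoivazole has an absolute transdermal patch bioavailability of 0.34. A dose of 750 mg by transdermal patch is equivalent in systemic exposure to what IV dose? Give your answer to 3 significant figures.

D_iv = 255 mg

Systemic exposure from an extravascular dose = F × D_ev, so the equivalent IV dose is F × D_ev.
D_iv = F × D_ev = 0.34 × 750 = 255 mg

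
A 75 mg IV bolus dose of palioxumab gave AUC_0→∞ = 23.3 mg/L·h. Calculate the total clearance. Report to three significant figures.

CL = Dose_iv / AUC_0→∞
   = 75 / 23.3 = 3.21888 L/h

CL = 3.22 L/h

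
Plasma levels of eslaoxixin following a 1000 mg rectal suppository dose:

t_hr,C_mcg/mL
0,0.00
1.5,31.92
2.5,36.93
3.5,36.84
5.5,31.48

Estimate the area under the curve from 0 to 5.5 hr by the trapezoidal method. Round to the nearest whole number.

Trapezoidal AUC_0→5.5:
  [0→1.5]: (0.00+31.92)/2 × 1.5 = 23.94
  [1.5→2.5]: (31.92+36.93)/2 × 1 = 34.425
  [2.5→3.5]: (36.93+36.84)/2 × 1 = 36.885
  [3.5→5.5]: (36.84+31.48)/2 × 2 = 68.32
  Sum = 163.57 mcg/mL·hr

AUC = 164 mcg/mL·hr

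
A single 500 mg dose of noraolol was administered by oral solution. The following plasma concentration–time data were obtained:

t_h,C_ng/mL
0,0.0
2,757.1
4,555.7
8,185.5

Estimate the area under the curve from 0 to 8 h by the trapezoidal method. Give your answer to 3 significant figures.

Trapezoidal AUC_0→8:
  [0→2]: (0.0+757.1)/2 × 2 = 757.1
  [2→4]: (757.1+555.7)/2 × 2 = 1312.8
  [4→8]: (555.7+185.5)/2 × 4 = 1482.4
  Sum = 3552.3 ng/mL·h

AUC = 3550 ng/mL·h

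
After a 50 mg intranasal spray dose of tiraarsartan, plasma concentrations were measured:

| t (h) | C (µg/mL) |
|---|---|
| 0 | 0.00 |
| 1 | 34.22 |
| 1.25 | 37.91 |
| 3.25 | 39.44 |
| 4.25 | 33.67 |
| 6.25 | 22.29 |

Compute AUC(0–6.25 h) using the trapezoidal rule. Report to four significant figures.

Trapezoidal AUC_0→6.25:
  [0→1]: (0.00+34.22)/2 × 1 = 17.11
  [1→1.25]: (34.22+37.91)/2 × 0.25 = 9.01625
  [1.25→3.25]: (37.91+39.44)/2 × 2 = 77.35
  [3.25→4.25]: (39.44+33.67)/2 × 1 = 36.555
  [4.25→6.25]: (33.67+22.29)/2 × 2 = 55.96
  Sum = 195.99125 µg/mL·h

AUC = 196.0 µg/mL·h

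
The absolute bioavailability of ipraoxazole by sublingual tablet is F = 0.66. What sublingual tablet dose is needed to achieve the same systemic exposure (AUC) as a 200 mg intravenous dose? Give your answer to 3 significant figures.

For equal systemic exposure: F × D_ev = D_iv
D_ev = D_iv / F = 200 / 0.66 = 303.03 mg

D_sublingual = 303 mg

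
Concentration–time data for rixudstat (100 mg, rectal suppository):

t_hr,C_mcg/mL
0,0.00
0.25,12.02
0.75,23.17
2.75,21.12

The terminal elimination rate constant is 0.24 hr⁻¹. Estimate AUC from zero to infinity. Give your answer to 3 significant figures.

Trapezoidal AUC_0→2.75:
  [0→0.25]: (0.00+12.02)/2 × 0.25 = 1.5025
  [0.25→0.75]: (12.02+23.17)/2 × 0.5 = 8.7975
  [0.75→2.75]: (23.17+21.12)/2 × 2 = 44.29
  Sum = 54.59 mcg/mL·hr
Extrapolated tail: C_last / k_e = 21.12 / 0.24 = 88.000
AUC_0→∞ = 54.59 + 88.000 = 142.59 mcg/mL·hr

AUC = 143 mcg/mL·hr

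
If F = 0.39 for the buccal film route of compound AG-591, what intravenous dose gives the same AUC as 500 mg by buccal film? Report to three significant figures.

Systemic exposure from an extravascular dose = F × D_ev, so the equivalent IV dose is F × D_ev.
D_iv = F × D_ev = 0.39 × 500 = 195 mg

D_iv = 195 mg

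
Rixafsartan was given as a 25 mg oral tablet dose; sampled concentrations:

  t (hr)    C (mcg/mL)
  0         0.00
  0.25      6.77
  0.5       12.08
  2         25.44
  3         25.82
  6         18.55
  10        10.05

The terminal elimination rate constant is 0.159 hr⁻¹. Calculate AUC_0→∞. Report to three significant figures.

AUC = 244 mcg/mL·hr

Trapezoidal AUC_0→10:
  [0→0.25]: (0.00+6.77)/2 × 0.25 = 0.84625
  [0.25→0.5]: (6.77+12.08)/2 × 0.25 = 2.35625
  [0.5→2]: (12.08+25.44)/2 × 1.5 = 28.14
  [2→3]: (25.44+25.82)/2 × 1 = 25.63
  [3→6]: (25.82+18.55)/2 × 3 = 66.555
  [6→10]: (18.55+10.05)/2 × 4 = 57.2
  Sum = 180.7275 mcg/mL·hr
Extrapolated tail: C_last / k_e = 10.05 / 0.159 = 63.208
AUC_0→∞ = 180.7275 + 63.208 = 243.9355 mcg/mL·hr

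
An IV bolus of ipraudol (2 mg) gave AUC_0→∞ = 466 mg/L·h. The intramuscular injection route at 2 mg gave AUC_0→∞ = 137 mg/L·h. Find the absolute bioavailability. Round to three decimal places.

F = (AUC_ev / D_ev) / (AUC_iv / D_iv)
  = (137/2) / (466/2)
  = 68.5 / 233 = 0.2940

F = 0.294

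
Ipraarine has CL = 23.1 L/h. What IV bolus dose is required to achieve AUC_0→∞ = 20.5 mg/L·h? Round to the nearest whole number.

Dose_iv = CL × AUC_0→∞
     = 23.1 × 20.5 = 473.55 mg

Dose = 474 mg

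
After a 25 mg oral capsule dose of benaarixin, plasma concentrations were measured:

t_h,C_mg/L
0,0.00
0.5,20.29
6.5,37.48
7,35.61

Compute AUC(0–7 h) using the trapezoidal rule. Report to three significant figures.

AUC = 197 mg/L·h

Trapezoidal AUC_0→7:
  [0→0.5]: (0.00+20.29)/2 × 0.5 = 5.0725
  [0.5→6.5]: (20.29+37.48)/2 × 6 = 173.31
  [6.5→7]: (37.48+35.61)/2 × 0.5 = 18.2725
  Sum = 196.655 mg/L·h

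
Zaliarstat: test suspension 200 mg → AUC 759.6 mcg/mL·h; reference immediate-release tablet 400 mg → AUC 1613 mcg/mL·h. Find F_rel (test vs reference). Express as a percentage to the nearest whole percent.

F_rel = (AUC_test/D_test) / (AUC_ref/D_ref)
      = (759.6/200) / (1613/400)
      = 3.798 / 4.0325 = 0.9418 = 94.18%

F_rel = 94%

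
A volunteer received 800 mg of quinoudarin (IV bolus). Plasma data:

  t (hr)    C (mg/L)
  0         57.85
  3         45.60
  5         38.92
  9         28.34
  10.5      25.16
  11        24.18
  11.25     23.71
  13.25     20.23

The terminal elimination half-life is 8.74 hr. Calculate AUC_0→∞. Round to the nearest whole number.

AUC = 732 mg/L·hr

Trapezoidal AUC_0→13.25:
  [0→3]: (57.85+45.60)/2 × 3 = 155.175
  [3→5]: (45.60+38.92)/2 × 2 = 84.52
  [5→9]: (38.92+28.34)/2 × 4 = 134.52
  [9→10.5]: (28.34+25.16)/2 × 1.5 = 40.125
  [10.5→11]: (25.16+24.18)/2 × 0.5 = 12.335
  [11→11.25]: (24.18+23.71)/2 × 0.25 = 5.98625
  [11.25→13.25]: (23.71+20.23)/2 × 2 = 43.94
  Sum = 476.60125 mg/L·hr
k_e = ln2 / t½ = 0.693147 / 8.74 = 0.0793 hr^-1
Extrapolated tail: C_last / k_e = 20.23 / 0.0793 = 255.107
AUC_0→∞ = 476.60125 + 255.107 = 731.70825 mg/L·hr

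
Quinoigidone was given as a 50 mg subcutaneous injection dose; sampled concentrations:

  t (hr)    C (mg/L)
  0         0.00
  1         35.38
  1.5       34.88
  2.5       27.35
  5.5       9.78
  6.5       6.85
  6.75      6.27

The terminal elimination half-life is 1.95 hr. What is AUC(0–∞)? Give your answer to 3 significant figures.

Trapezoidal AUC_0→6.75:
  [0→1]: (0.00+35.38)/2 × 1 = 17.69
  [1→1.5]: (35.38+34.88)/2 × 0.5 = 17.565
  [1.5→2.5]: (34.88+27.35)/2 × 1 = 31.115
  [2.5→5.5]: (27.35+9.78)/2 × 3 = 55.695
  [5.5→6.5]: (9.78+6.85)/2 × 1 = 8.315
  [6.5→6.75]: (6.85+6.27)/2 × 0.25 = 1.64
  Sum = 132.02 mg/L·hr
k_e = ln2 / t½ = 0.693147 / 1.95 = 0.3555 hr^-1
Extrapolated tail: C_last / k_e = 6.27 / 0.3555 = 17.637
AUC_0→∞ = 132.02 + 17.637 = 149.657 mg/L·hr

AUC = 150 mg/L·hr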